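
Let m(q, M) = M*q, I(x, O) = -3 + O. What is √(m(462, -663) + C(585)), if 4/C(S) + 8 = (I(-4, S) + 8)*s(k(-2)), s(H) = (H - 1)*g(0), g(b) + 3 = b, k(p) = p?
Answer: 2*I*√538164401951/2651 ≈ 553.45*I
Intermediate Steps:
g(b) = -3 + b
s(H) = 3 - 3*H (s(H) = (H - 1)*(-3 + 0) = (-1 + H)*(-3) = 3 - 3*H)
C(S) = 4/(37 + 9*S) (C(S) = 4/(-8 + ((-3 + S) + 8)*(3 - 3*(-2))) = 4/(-8 + (5 + S)*(3 + 6)) = 4/(-8 + (5 + S)*9) = 4/(-8 + (45 + 9*S)) = 4/(37 + 9*S))
√(m(462, -663) + C(585)) = √(-663*462 + 4/(37 + 9*585)) = √(-306306 + 4/(37 + 5265)) = √(-306306 + 4/5302) = √(-306306 + 4*(1/5302)) = √(-306306 + 2/2651) = √(-812017204/2651) = 2*I*√538164401951/2651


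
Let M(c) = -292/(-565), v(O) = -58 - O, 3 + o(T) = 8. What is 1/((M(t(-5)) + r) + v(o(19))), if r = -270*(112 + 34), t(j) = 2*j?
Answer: -565/22307603 ≈ -2.5328e-5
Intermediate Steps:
o(T) = 5 (o(T) = -3 + 8 = 5)
M(c) = 292/565 (M(c) = -292*(-1/565) = 292/565)
r = -39420 (r = -270*146 = -39420)
1/((M(t(-5)) + r) + v(o(19))) = 1/((292/565 - 39420) + (-58 - 1*5)) = 1/(-22272008/565 + (-58 - 5)) = 1/(-22272008/565 - 63) = 1/(-22307603/565) = -565/22307603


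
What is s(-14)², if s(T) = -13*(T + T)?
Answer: 132496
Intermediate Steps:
s(T) = -26*T
s(-14)² = (-26*(-14))² = 364² = 132496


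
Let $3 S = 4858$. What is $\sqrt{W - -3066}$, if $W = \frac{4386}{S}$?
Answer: $\frac{\sqrt{18105506097}}{2429} \approx 55.396$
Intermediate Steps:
$S = \frac{4858}{3}$ ($S = \frac{1}{3} \cdot 4858 = \frac{4858}{3} \approx 1619.3$)
$W = \frac{6579}{2429}$ ($W = \frac{4386}{\frac{4858}{3}} = 4386 \cdot \frac{3}{4858} = \frac{6579}{2429} \approx 2.7085$)
$\sqrt{W - -3066} = \sqrt{\frac{6579}{2429} - -3066} = \sqrt{\frac{6579}{2429} + 3066} = \sqrt{\frac{7453893}{2429}} = \frac{\sqrt{18105506097}}{2429}$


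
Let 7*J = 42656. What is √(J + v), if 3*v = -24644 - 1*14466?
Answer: I*√3061842/21 ≈ 83.324*I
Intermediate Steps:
J = 42656/7 (J = (⅐)*42656 = 42656/7 ≈ 6093.7)
v = -39110/3 (v = (-24644 - 1*14466)/3 = (-24644 - 14466)/3 = (⅓)*(-39110) = -39110/3 ≈ -13037.)
√(J + v) = √(42656/7 - 39110/3) = √(-145802/21) = I*√3061842/21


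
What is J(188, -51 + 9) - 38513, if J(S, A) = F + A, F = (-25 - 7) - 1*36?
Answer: -38623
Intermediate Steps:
F = -68 (F = -32 - 36 = -68)
J(S, A) = -68 + A
J(188, -51 + 9) - 38513 = (-68 + (-51 + 9)) - 38513 = (-68 - 42) - 38513 = -110 - 38513 = -38623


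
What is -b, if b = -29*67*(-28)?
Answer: -54404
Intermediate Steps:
b = 54404 (b = -1943*(-28) = 54404)
-b = -1*54404 = -54404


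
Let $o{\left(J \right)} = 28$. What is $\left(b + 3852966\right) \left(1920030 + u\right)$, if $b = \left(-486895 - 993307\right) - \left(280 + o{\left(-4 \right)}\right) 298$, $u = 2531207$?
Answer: $10153182572260$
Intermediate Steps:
$b = -1571986$ ($b = \left(-486895 - 993307\right) - \left(280 + 28\right) 298 = -1480202 - 308 \cdot 298 = -1480202 - 91784 = -1571986$)
$\left(b + 3852966\right) \left(1920030 + u\right) = \left(-1571986 + 3852966\right) \left(1920030 + 2531207\right) = 2280980 \cdot 4451237 = 10153182572260$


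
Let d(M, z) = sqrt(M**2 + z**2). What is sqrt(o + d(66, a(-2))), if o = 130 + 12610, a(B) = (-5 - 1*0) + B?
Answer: sqrt(12740 + sqrt(4405)) ≈ 113.17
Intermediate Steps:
a(B) = -5 + B (a(B) = (-5 + 0) + B = -5 + B)
o = 12740
sqrt(o + d(66, a(-2))) = sqrt(12740 + sqrt(66**2 + (-5 - 2)**2)) = sqrt(12740 + sqrt(4356 + (-7)**2)) = sqrt(12740 + sqrt(4356 + 49)) = sqrt(12740 + sqrt(4405))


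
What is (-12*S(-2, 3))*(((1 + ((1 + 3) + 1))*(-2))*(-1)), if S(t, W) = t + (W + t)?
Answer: 144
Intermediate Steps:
S(t, W) = W + 2*t
(-12*S(-2, 3))*(((1 + ((1 + 3) + 1))*(-2))*(-1)) = (-12*(3 + 2*(-2)))*(((1 + ((1 + 3) + 1))*(-2))*(-1)) = (-12*(3 - 4))*(((1 + (4 + 1))*(-2))*(-1)) = (-12*(-1))*(((1 + 5)*(-2))*(-1)) = 12*((6*(-2))*(-1)) = 12*(-12*(-1)) = 12*12 = 144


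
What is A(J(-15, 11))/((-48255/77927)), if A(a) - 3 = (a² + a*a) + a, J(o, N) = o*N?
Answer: -1410166992/16085 ≈ -87670.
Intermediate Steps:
J(o, N) = N*o
A(a) = 3 + a + 2*a² (A(a) = 3 + ((a² + a*a) + a) = 3 + ((a² + a²) + a) = 3 + (2*a² + a) = 3 + (a + 2*a²) = 3 + a + 2*a²)
A(J(-15, 11))/((-48255/77927)) = (3 + 11*(-15) + 2*(11*(-15))²)/((-48255/77927)) = (3 - 165 + 2*(-165)²)/((-48255*1/77927)) = (3 - 165 + 2*27225)/(-48255/77927) = (3 - 165 + 54450)*(-77927/48255) = 54288*(-77927/48255) = -1410166992/16085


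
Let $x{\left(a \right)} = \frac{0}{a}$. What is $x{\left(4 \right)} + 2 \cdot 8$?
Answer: $16$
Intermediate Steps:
$x{\left(a \right)} = 0$
$x{\left(4 \right)} + 2 \cdot 8 = 0 + 2 \cdot 8 = 0 + 16 = 16$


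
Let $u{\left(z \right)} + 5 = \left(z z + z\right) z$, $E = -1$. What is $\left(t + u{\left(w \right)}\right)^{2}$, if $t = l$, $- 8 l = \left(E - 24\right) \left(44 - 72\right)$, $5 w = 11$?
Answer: $\frac{370678009}{62500} \approx 5930.8$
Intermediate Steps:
$w = \frac{11}{5}$ ($w = \frac{1}{5} \cdot 11 = \frac{11}{5} \approx 2.2$)
$u{\left(z \right)} = -5 + z \left(z + z^{2}\right)$ ($u{\left(z \right)} = -5 + \left(z z + z\right) z = -5 + \left(z^{2} + z\right) z = -5 + \left(z + z^{2}\right) z = -5 + z \left(z + z^{2}\right)$)
$l = - \frac{175}{2}$ ($l = - \frac{\left(-1 - 24\right) \left(44 - 72\right)}{8} = - \frac{\left(-25\right) \left(-28\right)}{8} = \left(- \frac{1}{8}\right) 700 = - \frac{175}{2} \approx -87.5$)
$t = - \frac{175}{2} \approx -87.5$
$\left(t + u{\left(w \right)}\right)^{2} = \left(- \frac{175}{2} + \left(-5 + \left(\frac{11}{5}\right)^{2} + \left(\frac{11}{5}\right)^{3}\right)\right)^{2} = \left(- \frac{175}{2} + \left(-5 + \frac{121}{25} + \frac{1331}{125}\right)\right)^{2} = \left(- \frac{175}{2} + \frac{1311}{125}\right)^{2} = \left(- \frac{19253}{250}\right)^{2} = \frac{370678009}{62500}$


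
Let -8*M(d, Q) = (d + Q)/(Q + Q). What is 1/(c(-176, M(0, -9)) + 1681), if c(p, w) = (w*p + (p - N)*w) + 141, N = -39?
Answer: 16/29465 ≈ 0.00054302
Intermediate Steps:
M(d, Q) = -(Q + d)/(16*Q) (M(d, Q) = -(d + Q)/(8*(Q + Q)) = -(Q + d)/(8*(2*Q)) = -(Q + d)*1/(2*Q)/8 = -(Q + d)/(16*Q))
c(p, w) = 141 + p*w + w*(39 + p) (c(p, w) = (w*p + (p - 1*(-39))*w) + 141 = (p*w + (p + 39)*w) + 141 = (p*w + (39 + p)*w) + 141 = (p*w + w*(39 + p)) + 141 = 141 + p*w + w*(39 + p))
1/(c(-176, M(0, -9)) + 1681) = 1/((141 + 39*((1/16)*(-1*(-9) - 1*0)/(-9)) + 2*(-176)*((1/16)*(-1*(-9) - 1*0)/(-9))) + 1681) = 1/((141 + 39*((1/16)*(-⅑)*(9 + 0)) + 2*(-176)*((1/16)*(-⅑)*(9 + 0))) + 1681) = 1/((141 + 39*((1/16)*(-⅑)*9) + 2*(-176)*((1/16)*(-⅑)*9)) + 1681) = 1/((141 + 39*(-1/16) + 2*(-176)*(-1/16)) + 1681) = 1/((141 - 39/16 + 22) + 1681) = 1/(2569/16 + 1681) = 1/(29465/16) = 16/29465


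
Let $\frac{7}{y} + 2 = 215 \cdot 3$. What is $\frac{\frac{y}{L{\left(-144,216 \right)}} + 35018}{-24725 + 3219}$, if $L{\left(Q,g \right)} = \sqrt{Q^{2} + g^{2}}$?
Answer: $- \frac{17509}{10753} - \frac{7 \sqrt{13}}{12943343088} \approx -1.6283$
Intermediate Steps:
$y = \frac{7}{643}$ ($y = \frac{7}{-2 + 215 \cdot 3} = \frac{7}{-2 + 645} = \frac{7}{643} \approx 0.010886$)
$\frac{\frac{y}{L{\left(-144,216 \right)}} + 35018}{-24725 + 3219} = \frac{\frac{7}{643 \sqrt{\left(-144\right)^{2} + 216^{2}}} + 35018}{-24725 + 3219} = \frac{\frac{7}{643 \sqrt{20736 + 46656}} + 35018}{-21506} = \left(\frac{7}{643 \sqrt{67392}} + 35018\right) \left(- \frac{1}{21506}\right) = \left(\frac{7}{643 \cdot 72 \sqrt{13}} + 35018\right) \left(- \frac{1}{21506}\right) = \left(\frac{7 \frac{\sqrt{13}}{936}}{643} + 35018\right) \left(- \frac{1}{21506}\right) = \left(\frac{7 \sqrt{13}}{601848} + 35018\right) \left(- \frac{1}{21506}\right) = \left(35018 + \frac{7 \sqrt{13}}{601848}\right) \left(- \frac{1}{21506}\right) = - \frac{17509}{10753} - \frac{7 \sqrt{13}}{12943343088}$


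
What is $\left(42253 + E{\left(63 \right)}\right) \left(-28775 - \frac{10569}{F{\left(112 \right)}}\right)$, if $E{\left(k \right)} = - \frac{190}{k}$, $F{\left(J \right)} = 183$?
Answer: $- \frac{520164313078}{427} \approx -1.2182 \cdot 10^{9}$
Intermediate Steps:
$\left(42253 + E{\left(63 \right)}\right) \left(-28775 - \frac{10569}{F{\left(112 \right)}}\right) = \left(42253 - \frac{190}{63}\right) \left(-28775 - \frac{10569}{183}\right) = \left(42253 - \frac{190}{63}\right) \left(-28775 - \frac{3523}{61}\right) = \frac{2661749}{63} \left(- \frac{1758798}{61}\right) = - \frac{520164313078}{427}$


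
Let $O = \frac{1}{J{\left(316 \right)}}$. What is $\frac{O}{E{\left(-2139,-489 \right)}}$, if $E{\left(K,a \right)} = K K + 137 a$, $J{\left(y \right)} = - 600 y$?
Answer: $- \frac{1}{854778988800} \approx -1.1699 \cdot 10^{-12}$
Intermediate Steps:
$E{\left(K,a \right)} = K^{2} + 137 a$
$O = - \frac{1}{189600}$ ($O = \frac{1}{\left(-600\right) 316} = \frac{1}{-189600} = - \frac{1}{189600} \approx -5.2743 \cdot 10^{-6}$)
$\frac{O}{E{\left(-2139,-489 \right)}} = - \frac{1}{189600 \left(\left(-2139\right)^{2} + 137 \left(-489\right)\right)} = - \frac{1}{189600 \left(4575321 - 66993\right)} = - \frac{1}{189600 \cdot 4508328} = \left(- \frac{1}{189600}\right) \frac{1}{4508328} = - \frac{1}{854778988800}$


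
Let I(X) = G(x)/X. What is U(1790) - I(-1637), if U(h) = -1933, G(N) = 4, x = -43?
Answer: -3164317/1637 ≈ -1933.0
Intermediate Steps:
I(X) = 4/X
U(1790) - I(-1637) = -1933 - 4/(-1637) = -1933 - 4*(-1)/1637 = -1933 - 1*(-4/1637) = -1933 + 4/1637 = -3164317/1637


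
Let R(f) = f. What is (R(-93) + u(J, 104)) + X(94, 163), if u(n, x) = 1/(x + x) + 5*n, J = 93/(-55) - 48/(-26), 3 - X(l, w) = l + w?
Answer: -792149/2288 ≈ -346.22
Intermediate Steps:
X(l, w) = 3 - l - w (X(l, w) = 3 - (l + w) = 3 + (-l - w) = 3 - l - w)
J = 111/715 (J = 93*(-1/55) - 48*(-1/26) = -93/55 + 24/13 = 111/715 ≈ 0.15524)
u(n, x) = 1/(2*x) + 5*n
(R(-93) + u(J, 104)) + X(94, 163) = (-93 + ((1/2)/104 + 5*(111/715))) + (3 - 1*94 - 1*163) = (-93 + ((1/2)*(1/104) + 111/143)) + (3 - 94 - 163) = (-93 + (1/208 + 111/143)) - 254 = (-93 + 1787/2288) - 254 = -210997/2288 - 254 = -792149/2288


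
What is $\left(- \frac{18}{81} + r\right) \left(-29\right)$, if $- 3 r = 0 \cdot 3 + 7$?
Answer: $\frac{667}{9} \approx 74.111$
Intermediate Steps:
$r = - \frac{7}{3}$ ($r = - \frac{0 \cdot 3 + 7}{3} = - \frac{0 + 7}{3} = \left(- \frac{1}{3}\right) 7 = - \frac{7}{3} \approx -2.3333$)
$\left(- \frac{18}{81} + r\right) \left(-29\right) = \left(- \frac{18}{81} - \frac{7}{3}\right) \left(-29\right) = \left(\left(-18\right) \frac{1}{81} - \frac{7}{3}\right) \left(-29\right) = \left(- \frac{2}{9} - \frac{7}{3}\right) \left(-29\right) = \left(- \frac{23}{9}\right) \left(-29\right) = \frac{667}{9}$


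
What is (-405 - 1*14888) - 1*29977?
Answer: -45270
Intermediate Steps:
(-405 - 1*14888) - 1*29977 = (-405 - 14888) - 29977 = -15293 - 29977 = -45270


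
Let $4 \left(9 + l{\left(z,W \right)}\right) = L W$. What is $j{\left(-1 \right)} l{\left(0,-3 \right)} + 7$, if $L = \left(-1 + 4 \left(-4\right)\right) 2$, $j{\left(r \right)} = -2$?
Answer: $-26$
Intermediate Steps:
$L = -34$ ($L = \left(-1 - 16\right) 2 = \left(-17\right) 2 = -34$)
$l{\left(z,W \right)} = -9 - \frac{17 W}{2}$ ($l{\left(z,W \right)} = -9 + \frac{\left(-34\right) W}{4} = -9 - \frac{17 W}{2}$)
$j{\left(-1 \right)} l{\left(0,-3 \right)} + 7 = - 2 \left(-9 - - \frac{51}{2}\right) + 7 = - 2 \left(-9 + \frac{51}{2}\right) + 7 = \left(-2\right) \frac{33}{2} + 7 = -33 + 7 = -26$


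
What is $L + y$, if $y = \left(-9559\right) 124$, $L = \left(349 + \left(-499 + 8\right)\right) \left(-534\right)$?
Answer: $-1109488$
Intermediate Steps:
$L = 75828$ ($L = \left(349 - 491\right) \left(-534\right) = \left(-142\right) \left(-534\right) = 75828$)
$y = -1185316$
$L + y = 75828 - 1185316 = -1109488$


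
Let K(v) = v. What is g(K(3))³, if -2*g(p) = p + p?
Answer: -27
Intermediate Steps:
g(p) = -p (g(p) = -(p + p)/2 = -p)
g(K(3))³ = (-1*3)³ = (-3)³ = -27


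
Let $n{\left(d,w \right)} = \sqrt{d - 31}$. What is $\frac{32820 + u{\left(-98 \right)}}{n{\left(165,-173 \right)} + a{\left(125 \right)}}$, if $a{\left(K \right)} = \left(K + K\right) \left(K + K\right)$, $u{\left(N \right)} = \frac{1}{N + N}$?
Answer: $\frac{100511234375}{191406243434} - \frac{6432719 \sqrt{134}}{765624973736} \approx 0.52502$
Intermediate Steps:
$n{\left(d,w \right)} = \sqrt{-31 + d}$
$u{\left(N \right)} = \frac{1}{2 N}$
$a{\left(K \right)} = 4 K^{2}$ ($a{\left(K \right)} = 2 K 2 K = 4 K^{2}$)
$\frac{32820 + u{\left(-98 \right)}}{n{\left(165,-173 \right)} + a{\left(125 \right)}} = \frac{32820 + \frac{1}{2 \left(-98\right)}}{\sqrt{-31 + 165} + 4 \cdot 125^{2}} = \frac{32820 + \frac{1}{2} \left(- \frac{1}{98}\right)}{\sqrt{134} + 4 \cdot 15625} = \frac{32820 - \frac{1}{196}}{\sqrt{134} + 62500} = \frac{6432719}{196 \left(62500 + \sqrt{134}\right)}$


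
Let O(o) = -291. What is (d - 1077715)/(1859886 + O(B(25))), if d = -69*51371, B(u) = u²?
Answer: -4622314/1859595 ≈ -2.4857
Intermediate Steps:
d = -3544599
(d - 1077715)/(1859886 + O(B(25))) = (-3544599 - 1077715)/(1859886 - 291) = -4622314/1859595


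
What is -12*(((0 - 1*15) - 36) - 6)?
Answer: 684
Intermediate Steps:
-12*(((0 - 1*15) - 36) - 6) = -12*(((0 - 15) - 36) - 6) = -12*((-15 - 36) - 6) = -12*(-51 - 6) = -12*(-57) = 684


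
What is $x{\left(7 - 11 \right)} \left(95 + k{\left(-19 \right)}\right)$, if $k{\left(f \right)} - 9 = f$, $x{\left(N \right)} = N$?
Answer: $-340$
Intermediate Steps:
$k{\left(f \right)} = 9 + f$
$x{\left(7 - 11 \right)} \left(95 + k{\left(-19 \right)}\right) = \left(7 - 11\right) \left(95 + \left(9 - 19\right)\right) = \left(7 - 11\right) \left(95 - 10\right) = \left(-4\right) 85 = -340$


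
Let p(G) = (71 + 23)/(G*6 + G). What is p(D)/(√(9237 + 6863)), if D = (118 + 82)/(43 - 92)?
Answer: -47*√161/23000 ≈ -0.025929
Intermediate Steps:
D = -200/49 (D = 200/(-49) = 200*(-1/49) = -200/49 ≈ -4.0816)
p(G) = 94/(7*G) (p(G) = 94/(6*G + G) = 94/((7*G)) = 94*(1/(7*G)) = 94/(7*G))
p(D)/(√(9237 + 6863)) = (94/(7*(-200/49)))/(√(9237 + 6863)) = ((94/7)*(-49/200))/(√16100) = -329*√161/1610/100 = -47*√161/23000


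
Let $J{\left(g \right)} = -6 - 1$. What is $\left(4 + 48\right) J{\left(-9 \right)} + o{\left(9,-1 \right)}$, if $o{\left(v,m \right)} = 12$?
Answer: $-352$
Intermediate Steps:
$J{\left(g \right)} = -7$ ($J{\left(g \right)} = -6 - 1 = -7$)
$\left(4 + 48\right) J{\left(-9 \right)} + o{\left(9,-1 \right)} = \left(4 + 48\right) \left(-7\right) + 12 = 52 \left(-7\right) + 12 = -364 + 12 = -352$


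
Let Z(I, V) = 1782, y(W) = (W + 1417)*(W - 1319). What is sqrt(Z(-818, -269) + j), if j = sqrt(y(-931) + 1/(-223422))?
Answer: sqrt(88952789129688 + 223422*I*sqrt(54584666057077422))/223422 ≈ 43.864 + 11.92*I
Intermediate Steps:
y(W) = (-1319 + W)*(1417 + W) (y(W) = (1417 + W)*(-1319 + W) = (-1319 + W)*(1417 + W))
j = I*sqrt(54584666057077422)/223422 (j = sqrt((-1869023 + (-931)**2 + 98*(-931)) + 1/(-223422)) = sqrt((-1869023 + 866761 - 91238) - 1/223422) = sqrt(-1093500 - 1/223422) = sqrt(-244311957001/223422) = I*sqrt(54584666057077422)/223422 ≈ 1045.7*I)
sqrt(Z(-818, -269) + j) = sqrt(1782 + I*sqrt(54584666057077422)/223422)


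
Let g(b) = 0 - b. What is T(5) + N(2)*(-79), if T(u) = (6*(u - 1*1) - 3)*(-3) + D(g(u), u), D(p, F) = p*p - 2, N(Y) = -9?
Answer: 671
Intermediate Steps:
g(b) = -b
D(p, F) = -2 + p**2 (D(p, F) = p**2 - 2 = -2 + p**2)
T(u) = 25 + u**2 - 18*u (T(u) = (6*(u - 1*1) - 3)*(-3) + (-2 + (-u)**2) = (6*(u - 1) - 3)*(-3) + (-2 + u**2) = (6*(-1 + u) - 3)*(-3) + (-2 + u**2) = ((-6 + 6*u) - 3)*(-3) + (-2 + u**2) = (-9 + 6*u)*(-3) + (-2 + u**2) = (27 - 18*u) + (-2 + u**2) = 25 + u**2 - 18*u)
T(5) + N(2)*(-79) = (25 + 5**2 - 18*5) - 9*(-79) = (25 + 25 - 90) + 711 = -40 + 711 = 671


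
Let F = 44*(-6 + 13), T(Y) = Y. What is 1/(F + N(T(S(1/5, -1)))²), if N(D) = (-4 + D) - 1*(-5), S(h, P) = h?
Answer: 25/7736 ≈ 0.0032316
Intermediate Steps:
N(D) = 1 + D (N(D) = (-4 + D) + 5 = 1 + D)
F = 308 (F = 44*7 = 308)
1/(F + N(T(S(1/5, -1)))²) = 1/(308 + (1 + 1/5)²) = 1/(308 + (1 + ⅕)²) = 1/(308 + (6/5)²) = 1/(308 + 36/25) = 1/(7736/25) = 25/7736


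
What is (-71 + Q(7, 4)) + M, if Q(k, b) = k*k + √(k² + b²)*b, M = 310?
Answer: 288 + 4*√65 ≈ 320.25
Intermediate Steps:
Q(k, b) = k² + b*√(b² + k²) (Q(k, b) = k² + √(b² + k²)*b = k² + b*√(b² + k²))
(-71 + Q(7, 4)) + M = (-71 + (7² + 4*√(4² + 7²))) + 310 = (-71 + (49 + 4*√(16 + 49))) + 310 = (-71 + (49 + 4*√65)) + 310 = (-22 + 4*√65) + 310 = 288 + 4*√65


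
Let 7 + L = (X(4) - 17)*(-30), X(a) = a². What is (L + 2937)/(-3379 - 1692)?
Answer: -2960/5071 ≈ -0.58371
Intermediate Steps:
L = 23 (L = -7 + (4² - 17)*(-30) = -7 + (16 - 17)*(-30) = -7 - 1*(-30) = -7 + 30 = 23)
(L + 2937)/(-3379 - 1692) = (23 + 2937)/(-3379 - 1692) = 2960/(-5071) = 2960*(-1/5071) = -2960/5071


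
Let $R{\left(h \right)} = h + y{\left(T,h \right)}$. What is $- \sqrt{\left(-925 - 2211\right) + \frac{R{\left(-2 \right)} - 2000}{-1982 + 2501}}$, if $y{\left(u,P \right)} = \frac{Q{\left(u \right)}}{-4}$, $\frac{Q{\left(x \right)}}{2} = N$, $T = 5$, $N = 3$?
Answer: $- \frac{5 i \sqrt{135320946}}{1038} \approx - 56.034 i$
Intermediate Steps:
$Q{\left(x \right)} = 6$ ($Q{\left(x \right)} = 2 \cdot 3 = 6$)
$y{\left(u,P \right)} = - \frac{3}{2}$ ($y{\left(u,P \right)} = \frac{6}{-4} = 6 \left(- \frac{1}{4}\right) = - \frac{3}{2}$)
$R{\left(h \right)} = - \frac{3}{2} + h$ ($R{\left(h \right)} = h - \frac{3}{2} = - \frac{3}{2} + h$)
$- \sqrt{\left(-925 - 2211\right) + \frac{R{\left(-2 \right)} - 2000}{-1982 + 2501}} = - \sqrt{\left(-925 - 2211\right) + \frac{\left(- \frac{3}{2} - 2\right) - 2000}{-1982 + 2501}} = - \sqrt{\left(-925 - 2211\right) + \frac{- \frac{7}{2} - 2000}{519}} = - \sqrt{-3136 - \frac{4007}{1038}} = - \sqrt{- \frac{3259175}{1038}} = - \frac{5 i \sqrt{135320946}}{1038}$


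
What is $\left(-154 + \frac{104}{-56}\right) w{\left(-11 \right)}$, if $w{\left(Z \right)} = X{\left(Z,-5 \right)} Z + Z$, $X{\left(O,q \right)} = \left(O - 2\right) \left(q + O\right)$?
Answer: $\frac{2508209}{7} \approx 3.5832 \cdot 10^{5}$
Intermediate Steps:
$X{\left(O,q \right)} = \left(-2 + O\right) \left(O + q\right)$
$w{\left(Z \right)} = Z + Z \left(10 + Z^{2} - 7 Z\right)$ ($w{\left(Z \right)} = \left(Z^{2} - 2 Z - -10 + Z \left(-5\right)\right) Z + Z = \left(Z^{2} - 2 Z + 10 - 5 Z\right) Z + Z = \left(10 + Z^{2} - 7 Z\right) Z + Z = Z \left(10 + Z^{2} - 7 Z\right) + Z = Z + Z \left(10 + Z^{2} - 7 Z\right)$)
$\left(-154 + \frac{104}{-56}\right) w{\left(-11 \right)} = \left(-154 + \frac{104}{-56}\right) \left(- 11 \left(11 + \left(-11\right)^{2} - -77\right)\right) = \left(-154 + 104 \left(- \frac{1}{56}\right)\right) \left(- 11 \left(11 + 121 + 77\right)\right) = \left(-154 - \frac{13}{7}\right) \left(\left(-11\right) 209\right) = \left(- \frac{1091}{7}\right) \left(-2299\right) = \frac{2508209}{7}$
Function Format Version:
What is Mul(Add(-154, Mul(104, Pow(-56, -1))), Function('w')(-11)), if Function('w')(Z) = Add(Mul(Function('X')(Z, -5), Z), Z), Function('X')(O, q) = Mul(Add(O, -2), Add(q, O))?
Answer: Rational(2508209, 7) ≈ 3.5832e+5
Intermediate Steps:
Function('X')(O, q) = Mul(Add(-2, O), Add(O, q))
Function('w')(Z) = Add(Z, Mul(Z, Add(10, Pow(Z, 2), Mul(-7, Z)))) (Function('w')(Z) = Add(Mul(Add(Pow(Z, 2), Mul(-2, Z), Mul(-2, -5), Mul(Z, -5)), Z), Z) = Add(Mul(Add(Pow(Z, 2), Mul(-2, Z), 10, Mul(-5, Z)), Z), Z) = Add(Mul(Add(10, Pow(Z, 2), Mul(-7, Z)), Z), Z) = Add(Mul(Z, Add(10, Pow(Z, 2), Mul(-7, Z))), Z) = Add(Z, Mul(Z, Add(10, Pow(Z, 2), Mul(-7, Z)))))
Mul(Add(-154, Mul(104, Pow(-56, -1))), Function('w')(-11)) = Mul(Add(-154, Mul(104, Pow(-56, -1))), Mul(-11, Add(11, Pow(-11, 2), Mul(-7, -11)))) = Mul(Add(-154, Mul(104, Rational(-1, 56))), Mul(-11, Add(11, 121, 77))) = Mul(Add(-154, Rational(-13, 7)), Mul(-11, 209)) = Mul(Rational(-1091, 7), -2299) = Rational(2508209, 7)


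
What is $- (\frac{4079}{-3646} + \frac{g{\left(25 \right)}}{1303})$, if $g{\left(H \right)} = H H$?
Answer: $\frac{3036187}{4750738} \approx 0.6391$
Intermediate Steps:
$g{\left(H \right)} = H^{2}$
$- (\frac{4079}{-3646} + \frac{g{\left(25 \right)}}{1303}) = - (\frac{4079}{-3646} + \frac{25^{2}}{1303}) = - (4079 \left(- \frac{1}{3646}\right) + 625 \cdot \frac{1}{1303}) = - (- \frac{4079}{3646} + \frac{625}{1303}) = \left(-1\right) \left(- \frac{3036187}{4750738}\right) = \frac{3036187}{4750738}$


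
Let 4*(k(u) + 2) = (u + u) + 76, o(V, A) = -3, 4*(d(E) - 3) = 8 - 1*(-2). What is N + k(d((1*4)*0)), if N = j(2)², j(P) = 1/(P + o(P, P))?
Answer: 83/4 ≈ 20.750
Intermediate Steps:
d(E) = 11/2 (d(E) = 3 + (8 - 1*(-2))/4 = 3 + (8 + 2)/4 = 3 + (¼)*10 = 3 + 5/2 = 11/2)
k(u) = 17 + u/2 (k(u) = -2 + ((u + u) + 76)/4 = -2 + (2*u + 76)/4 = -2 + (76 + 2*u)/4 = -2 + (19 + u/2) = 17 + u/2)
j(P) = 1/(-3 + P) (j(P) = 1/(P - 3) = 1/(-3 + P))
N = 1 (N = (1/(-3 + 2))² = (1/(-1))² = (-1)² = 1)
N + k(d((1*4)*0)) = 1 + (17 + (½)*(11/2)) = 1 + (17 + 11/4) = 1 + 79/4 = 83/4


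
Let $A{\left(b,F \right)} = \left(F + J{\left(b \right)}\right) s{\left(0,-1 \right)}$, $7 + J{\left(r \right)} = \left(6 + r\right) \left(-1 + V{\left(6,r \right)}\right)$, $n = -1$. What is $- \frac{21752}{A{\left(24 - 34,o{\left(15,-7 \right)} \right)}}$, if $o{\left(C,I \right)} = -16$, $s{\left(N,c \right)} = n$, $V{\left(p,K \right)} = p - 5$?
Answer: $- \frac{21752}{23} \approx -945.74$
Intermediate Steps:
$V{\left(p,K \right)} = -5 + p$
$s{\left(N,c \right)} = -1$
$J{\left(r \right)} = -7$ ($J{\left(r \right)} = -7 + \left(6 + r\right) \left(-1 + \left(-5 + 6\right)\right) = -7 + \left(6 + r\right) \left(-1 + 1\right) = -7 + \left(6 + r\right) 0 = -7 + 0 = -7$)
$A{\left(b,F \right)} = 7 - F$ ($A{\left(b,F \right)} = \left(F - 7\right) \left(-1\right) = \left(-7 + F\right) \left(-1\right) = 7 - F$)
$- \frac{21752}{A{\left(24 - 34,o{\left(15,-7 \right)} \right)}} = - \frac{21752}{7 - -16} = - \frac{21752}{7 + 16} = - \frac{21752}{23}$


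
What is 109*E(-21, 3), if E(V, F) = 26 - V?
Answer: 5123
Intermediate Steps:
109*E(-21, 3) = 109*(26 - 1*(-21)) = 109*(26 + 21) = 109*47 = 5123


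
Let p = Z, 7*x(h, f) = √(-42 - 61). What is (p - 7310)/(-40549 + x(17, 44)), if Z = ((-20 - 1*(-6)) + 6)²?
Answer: 7198542323/40283424376 + 25361*I*√103/40283424376 ≈ 0.1787 + 6.3894e-6*I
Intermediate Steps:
x(h, f) = I*√103/7 (x(h, f) = √(-42 - 61)/7 = √(-103)/7 = (I*√103)/7 = I*√103/7)
Z = 64 (Z = ((-20 + 6) + 6)² = (-14 + 6)² = (-8)² = 64)
p = 64
(p - 7310)/(-40549 + x(17, 44)) = (64 - 7310)/(-40549 + I*√103/7) = -7246/(-40549 + I*√103/7)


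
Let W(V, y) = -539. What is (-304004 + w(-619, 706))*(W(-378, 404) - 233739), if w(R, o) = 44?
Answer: 71211140880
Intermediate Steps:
(-304004 + w(-619, 706))*(W(-378, 404) - 233739) = (-304004 + 44)*(-539 - 233739) = -303960*(-234278) = 71211140880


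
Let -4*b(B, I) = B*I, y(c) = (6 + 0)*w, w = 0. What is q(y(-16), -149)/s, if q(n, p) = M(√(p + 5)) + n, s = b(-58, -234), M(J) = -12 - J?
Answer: 4/1131 + 4*I/1131 ≈ 0.0035367 + 0.0035367*I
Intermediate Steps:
y(c) = 0 (y(c) = (6 + 0)*0 = 6*0 = 0)
b(B, I) = -B*I/4
s = -3393 (s = -¼*(-58)*(-234) = -3393)
q(n, p) = -12 + n - √(5 + p) (q(n, p) = (-12 - √(p + 5)) + n = (-12 - √(5 + p)) + n = -12 + n - √(5 + p))
q(y(-16), -149)/s = (-12 + 0 - √(5 - 149))/(-3393) = (-12 + 0 - √(-144))*(-1/3393) = (-12 + 0 - 12*I)*(-1/3393) = (-12 - 12*I)*(-1/3393) = 4/1131 + 4*I/1131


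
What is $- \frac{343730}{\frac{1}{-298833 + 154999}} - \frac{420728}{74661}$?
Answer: $\frac{3691244380461292}{74661} \approx 4.944 \cdot 10^{10}$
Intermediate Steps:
$- \frac{343730}{\frac{1}{-298833 + 154999}} - \frac{420728}{74661} = - \frac{343730}{\frac{1}{-143834}} - \frac{420728}{74661} = - \frac{343730}{- \frac{1}{143834}} - \frac{420728}{74661} = \left(-343730\right) \left(-143834\right) - \frac{420728}{74661} = 49440060820 - \frac{420728}{74661} = \frac{3691244380461292}{74661}$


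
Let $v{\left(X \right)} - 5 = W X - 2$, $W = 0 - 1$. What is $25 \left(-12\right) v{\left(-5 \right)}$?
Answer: $-2400$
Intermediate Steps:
$W = -1$
$v{\left(X \right)} = 3 - X$ ($v{\left(X \right)} = 5 - \left(2 + X\right) = 3 - X$)
$25 \left(-12\right) v{\left(-5 \right)} = 25 \left(-12\right) \left(3 - -5\right) = - 300 \left(3 + 5\right) = \left(-300\right) 8 = -2400$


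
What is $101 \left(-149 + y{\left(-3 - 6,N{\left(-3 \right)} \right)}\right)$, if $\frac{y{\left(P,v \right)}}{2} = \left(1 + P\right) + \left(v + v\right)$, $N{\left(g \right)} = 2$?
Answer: $-15857$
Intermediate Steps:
$y{\left(P,v \right)} = 2 + 2 P + 4 v$ ($y{\left(P,v \right)} = 2 \left(\left(1 + P\right) + \left(v + v\right)\right) = 2 \left(\left(1 + P\right) + 2 v\right) = 2 \left(1 + P + 2 v\right) = 2 + 2 P + 4 v$)
$101 \left(-149 + y{\left(-3 - 6,N{\left(-3 \right)} \right)}\right) = 101 \left(-149 + \left(2 + 2 \left(-3 - 6\right) + 4 \cdot 2\right)\right) = 101 \left(-149 + \left(2 + 2 \left(-9\right) + 8\right)\right) = 101 \left(-149 + \left(2 - 18 + 8\right)\right) = 101 \left(-149 - 8\right) = 101 \left(-157\right) = -15857$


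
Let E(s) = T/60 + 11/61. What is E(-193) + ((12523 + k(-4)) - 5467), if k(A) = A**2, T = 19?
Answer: 25885339/3660 ≈ 7072.5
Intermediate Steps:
E(s) = 1819/3660 (E(s) = 19/60 + 11/61 = 1819/3660)
E(-193) + ((12523 + k(-4)) - 5467) = 1819/3660 + ((12523 + (-4)**2) - 5467) = 1819/3660 + ((12523 + 16) - 5467) = 1819/3660 + (12539 - 5467) = 1819/3660 + 7072 = 25885339/3660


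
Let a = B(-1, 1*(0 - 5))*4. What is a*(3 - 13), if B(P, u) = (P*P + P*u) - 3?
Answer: -120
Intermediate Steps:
B(P, u) = -3 + P**2 + P*u (B(P, u) = (P**2 + P*u) - 3 = -3 + P**2 + P*u)
a = 12 (a = (-3 + (-1)**2 - (0 - 5))*4 = (-3 + 1 - (-5))*4 = (-3 + 1 - 1*(-5))*4 = (-3 + 1 + 5)*4 = 3*4 = 12)
a*(3 - 13) = 12*(3 - 13) = 12*(-10) = -120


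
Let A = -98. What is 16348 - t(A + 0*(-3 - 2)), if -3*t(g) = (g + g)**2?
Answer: 87460/3 ≈ 29153.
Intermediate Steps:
t(g) = -4*g**2/3 (t(g) = -(g + g)**2/3 = -4*g**2/3)
16348 - t(A + 0*(-3 - 2)) = 16348 - (-4)*(-98 + 0*(-3 - 2))**2/3 = 16348 - (-4)*(-98 + 0*(-5))**2/3 = 16348 - (-4)*(-98 + 0)**2/3 = 16348 - (-4)*(-98)**2/3 = 16348 - (-4)*9604/3 = 16348 - 1*(-38416/3) = 16348 + 38416/3 = 87460/3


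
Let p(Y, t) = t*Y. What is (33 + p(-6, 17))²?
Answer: 4761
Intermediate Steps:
p(Y, t) = Y*t
(33 + p(-6, 17))² = (33 - 6*17)² = (33 - 102)² = (-69)² = 4761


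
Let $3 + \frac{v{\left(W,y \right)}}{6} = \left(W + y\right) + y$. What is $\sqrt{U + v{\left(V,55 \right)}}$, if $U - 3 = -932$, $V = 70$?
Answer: $\sqrt{133} \approx 11.533$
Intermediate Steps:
$U = -929$ ($U = 3 - 932 = -929$)
$v{\left(W,y \right)} = -18 + 6 W + 12 y$ ($v{\left(W,y \right)} = -18 + 6 \left(\left(W + y\right) + y\right) = -18 + 6 \left(W + 2 y\right) = -18 + \left(6 W + 12 y\right) = -18 + 6 W + 12 y$)
$\sqrt{U + v{\left(V,55 \right)}} = \sqrt{-929 + \left(-18 + 6 \cdot 70 + 12 \cdot 55\right)} = \sqrt{-929 + \left(-18 + 420 + 660\right)} = \sqrt{-929 + 1062} = \sqrt{133}$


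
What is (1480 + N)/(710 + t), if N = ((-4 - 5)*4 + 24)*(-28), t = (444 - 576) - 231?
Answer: 1816/347 ≈ 5.2334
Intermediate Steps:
t = -363 (t = -132 - 231 = -363)
N = 336 (N = (-9*4 + 24)*(-28) = (-36 + 24)*(-28) = -12*(-28) = 336)
(1480 + N)/(710 + t) = (1480 + 336)/(710 - 363) = 1816/347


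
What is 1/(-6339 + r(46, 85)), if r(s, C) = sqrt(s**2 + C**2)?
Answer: -6339/40173580 - sqrt(9341)/40173580 ≈ -0.00016020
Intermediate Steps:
r(s, C) = sqrt(C**2 + s**2)
1/(-6339 + r(46, 85)) = 1/(-6339 + sqrt(85**2 + 46**2)) = 1/(-6339 + sqrt(7225 + 2116)) = 1/(-6339 + sqrt(9341))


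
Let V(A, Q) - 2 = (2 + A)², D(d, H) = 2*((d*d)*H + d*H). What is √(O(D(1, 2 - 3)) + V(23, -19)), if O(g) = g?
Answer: √623 ≈ 24.960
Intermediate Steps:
D(d, H) = 2*H*d + 2*H*d² (D(d, H) = 2*(d²*H + H*d) = 2*(H*d² + H*d) = 2*(H*d + H*d²) = 2*H*d + 2*H*d²)
V(A, Q) = 2 + (2 + A)²
√(O(D(1, 2 - 3)) + V(23, -19)) = √(2*(2 - 3)*1*(1 + 1) + (2 + (2 + 23)²)) = √(2*(-1)*1*2 + (2 + 25²)) = √(-4 + (2 + 625)) = √(-4 + 627) = √623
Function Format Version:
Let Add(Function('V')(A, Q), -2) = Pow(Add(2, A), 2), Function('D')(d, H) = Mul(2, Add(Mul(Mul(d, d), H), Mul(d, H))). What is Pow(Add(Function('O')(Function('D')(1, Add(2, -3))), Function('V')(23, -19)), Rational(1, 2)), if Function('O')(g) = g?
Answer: Pow(623, Rational(1, 2)) ≈ 24.960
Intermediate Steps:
Function('D')(d, H) = Add(Mul(2, H, d), Mul(2, H, Pow(d, 2))) (Function('D')(d, H) = Mul(2, Add(Mul(Pow(d, 2), H), Mul(H, d))) = Mul(2, Add(Mul(H, Pow(d, 2)), Mul(H, d))) = Mul(2, Add(Mul(H, d), Mul(H, Pow(d, 2)))) = Add(Mul(2, H, d), Mul(2, H, Pow(d, 2))))
Function('V')(A, Q) = Add(2, Pow(Add(2, A), 2))
Pow(Add(Function('O')(Function('D')(1, Add(2, -3))), Function('V')(23, -19)), Rational(1, 2)) = Pow(Add(Mul(2, Add(2, -3), 1, Add(1, 1)), Add(2, Pow(Add(2, 23), 2))), Rational(1, 2)) = Pow(Add(Mul(2, -1, 1, 2), Add(2, Pow(25, 2))), Rational(1, 2)) = Pow(Add(-4, Add(2, 625)), Rational(1, 2)) = Pow(Add(-4, 627), Rational(1, 2)) = Pow(623, Rational(1, 2))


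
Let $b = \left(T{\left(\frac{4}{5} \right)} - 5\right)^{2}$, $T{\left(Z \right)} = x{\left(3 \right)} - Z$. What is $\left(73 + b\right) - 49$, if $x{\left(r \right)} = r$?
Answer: $\frac{796}{25} \approx 31.84$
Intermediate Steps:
$T{\left(Z \right)} = 3 - Z$
$b = \frac{196}{25}$ ($b = \left(\left(3 - \frac{4}{5}\right) - 5\right)^{2} = \left(\frac{11}{5} - 5\right)^{2} = \left(- \frac{14}{5}\right)^{2} = \frac{196}{25} \approx 7.84$)
$\left(73 + b\right) - 49 = \left(73 + \frac{196}{25}\right) - 49 = \frac{2021}{25} - 49 = \frac{796}{25}$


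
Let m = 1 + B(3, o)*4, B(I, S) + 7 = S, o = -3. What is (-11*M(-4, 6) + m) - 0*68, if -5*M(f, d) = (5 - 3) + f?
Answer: -217/5 ≈ -43.400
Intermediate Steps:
B(I, S) = -7 + S
M(f, d) = -⅖ - f/5 (M(f, d) = -((5 - 3) + f)/5 = -(2 + f)/5 = -⅖ - f/5)
m = -39 (m = 1 + (-7 - 3)*4 = 1 - 10*4 = 1 - 40 = -39)
(-11*M(-4, 6) + m) - 0*68 = (-11*(-⅖ - ⅕*(-4)) - 39) - 0*68 = (-11*(-⅖ + ⅘) - 39) - 226*0 = (-11*⅖ - 39) + 0 = (-22/5 - 39) + 0 = -217/5 + 0 = -217/5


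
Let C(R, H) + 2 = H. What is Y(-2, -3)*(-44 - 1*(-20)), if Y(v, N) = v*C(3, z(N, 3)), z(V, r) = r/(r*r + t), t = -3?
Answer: -72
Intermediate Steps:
z(V, r) = r/(-3 + r**2) (z(V, r) = r/(r*r - 3) = r/(r**2 - 3) = r/(-3 + r**2))
C(R, H) = -2 + H
Y(v, N) = -3*v/2 (Y(v, N) = v*(-2 + 3/(-3 + 3**2)) = v*(-2 + 3/(-3 + 9)) = v*(-2 + 3/6) = v*(-2 + 3*(1/6)) = v*(-2 + 1/2) = v*(-3/2) = -3*v/2)
Y(-2, -3)*(-44 - 1*(-20)) = (-3/2*(-2))*(-44 - 1*(-20)) = 3*(-44 + 20) = 3*(-24) = -72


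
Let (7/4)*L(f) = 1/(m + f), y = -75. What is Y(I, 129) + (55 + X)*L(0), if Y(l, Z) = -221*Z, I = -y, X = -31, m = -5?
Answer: -997911/35 ≈ -28512.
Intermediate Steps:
I = 75 (I = -1*(-75) = 75)
L(f) = 4/(7*(-5 + f))
Y(I, 129) + (55 + X)*L(0) = -221*129 + (55 - 31)*(4/(7*(-5 + 0))) = -28509 + 24*((4/7)/(-5)) = -28509 + 24*((4/7)*(-⅕)) = -28509 + 24*(-4/35) = -28509 - 96/35 = -997911/35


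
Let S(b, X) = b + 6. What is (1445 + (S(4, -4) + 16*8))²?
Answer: 2505889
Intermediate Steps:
S(b, X) = 6 + b
(1445 + (S(4, -4) + 16*8))² = (1445 + ((6 + 4) + 16*8))² = (1445 + (10 + 128))² = (1445 + 138)² = 1583² = 2505889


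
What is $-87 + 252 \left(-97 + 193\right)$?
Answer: $24105$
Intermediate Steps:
$-87 + 252 \left(-97 + 193\right) = -87 + 252 \cdot 96 = -87 + 24192 = 24105$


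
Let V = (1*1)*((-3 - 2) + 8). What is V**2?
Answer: 9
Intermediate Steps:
V = 3 (V = 1*(-5 + 8) = 1*3 = 3)
V**2 = 3**2 = 9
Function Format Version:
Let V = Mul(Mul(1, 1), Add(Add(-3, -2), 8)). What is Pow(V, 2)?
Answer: 9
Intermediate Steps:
V = 3 (V = Mul(1, Add(-5, 8)) = Mul(1, 3) = 3)
Pow(V, 2) = Pow(3, 2) = 9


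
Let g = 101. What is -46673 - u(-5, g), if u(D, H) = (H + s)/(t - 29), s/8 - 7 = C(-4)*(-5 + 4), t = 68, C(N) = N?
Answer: -606812/13 ≈ -46678.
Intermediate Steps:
s = 88 (s = 56 + 8*(-4*(-5 + 4)) = 56 + 8*(-4*(-1)) = 56 + 8*4 = 56 + 32 = 88)
u(D, H) = 88/39 + H/39 (u(D, H) = (H + 88)/(68 - 29) = (88 + H)/39 = (88 + H)*(1/39) = 88/39 + H/39)
-46673 - u(-5, g) = -46673 - (88/39 + (1/39)*101) = -46673 - (88/39 + 101/39) = -46673 - 1*63/13 = -46673 - 63/13 = -606812/13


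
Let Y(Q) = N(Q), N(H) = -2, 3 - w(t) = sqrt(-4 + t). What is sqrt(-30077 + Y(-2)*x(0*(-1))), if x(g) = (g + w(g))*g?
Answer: I*sqrt(30077) ≈ 173.43*I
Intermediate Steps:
w(t) = 3 - sqrt(-4 + t)
Y(Q) = -2
x(g) = g*(3 + g - sqrt(-4 + g)) (x(g) = (g + (3 - sqrt(-4 + g)))*g = (3 + g - sqrt(-4 + g))*g = g*(3 + g - sqrt(-4 + g)))
sqrt(-30077 + Y(-2)*x(0*(-1))) = sqrt(-30077 - 2*0*(-1)*(3 + 0*(-1) - sqrt(-4 + 0*(-1)))) = sqrt(-30077 - 0*(3 + 0 - sqrt(-4 + 0))) = sqrt(-30077 - 0*(3 + 0 - sqrt(-4))) = sqrt(-30077 - 0*(3 + 0 - 2*I)) = sqrt(-30077 - 0*(3 - 2*I)) = sqrt(-30077 - 2*0) = sqrt(-30077 + 0) = sqrt(-30077) = I*sqrt(30077)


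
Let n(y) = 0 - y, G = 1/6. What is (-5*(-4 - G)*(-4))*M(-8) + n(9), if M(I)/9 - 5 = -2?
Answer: -2259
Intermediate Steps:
M(I) = 27 (M(I) = 45 + 9*(-2) = 45 - 18 = 27)
G = ⅙ ≈ 0.16667
n(y) = -y
(-5*(-4 - G)*(-4))*M(-8) + n(9) = (-5*(-4 - 1*⅙)*(-4))*27 - 1*9 = (-5*(-4 - ⅙)*(-4))*27 - 9 = (-5*(-25/6)*(-4))*27 - 9 = ((125/6)*(-4))*27 - 9 = -250/3*27 - 9 = -2250 - 9 = -2259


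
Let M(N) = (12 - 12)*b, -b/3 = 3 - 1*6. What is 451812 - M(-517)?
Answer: 451812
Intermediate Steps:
b = 9 (b = -3*(3 - 1*6) = -3*(3 - 6) = -3*(-3) = 9)
M(N) = 0 (M(N) = (12 - 12)*9 = 0*9 = 0)
451812 - M(-517) = 451812 - 1*0 = 451812 + 0 = 451812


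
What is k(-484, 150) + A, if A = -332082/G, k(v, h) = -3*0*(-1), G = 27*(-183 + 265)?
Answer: -18449/123 ≈ -149.99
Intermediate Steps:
G = 2214 (G = 27*82 = 2214)
k(v, h) = 0 (k(v, h) = 0*(-1) = 0)
A = -18449/123 (A = -332082/2214 = -332082*1/2214 = -18449/123 ≈ -149.99)
k(-484, 150) + A = 0 - 18449/123 = -18449/123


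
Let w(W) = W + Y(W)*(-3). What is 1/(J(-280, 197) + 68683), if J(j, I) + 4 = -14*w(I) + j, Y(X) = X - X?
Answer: 1/65641 ≈ 1.5234e-5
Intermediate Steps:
Y(X) = 0
w(W) = W (w(W) = W + 0*(-3) = W + 0 = W)
J(j, I) = -4 + j - 14*I (J(j, I) = -4 + (-14*I + j) = -4 + (j - 14*I) = -4 + j - 14*I)
1/(J(-280, 197) + 68683) = 1/((-4 - 280 - 14*197) + 68683) = 1/((-4 - 280 - 2758) + 68683) = 1/(-3042 + 68683) = 1/65641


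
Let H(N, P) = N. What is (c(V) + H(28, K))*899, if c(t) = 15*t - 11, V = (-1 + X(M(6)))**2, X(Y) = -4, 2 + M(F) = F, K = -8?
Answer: 352408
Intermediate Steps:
M(F) = -2 + F
V = 25 (V = (-1 - 4)**2 = (-5)**2 = 25)
c(t) = -11 + 15*t
(c(V) + H(28, K))*899 = ((-11 + 15*25) + 28)*899 = ((-11 + 375) + 28)*899 = (364 + 28)*899 = 392*899 = 352408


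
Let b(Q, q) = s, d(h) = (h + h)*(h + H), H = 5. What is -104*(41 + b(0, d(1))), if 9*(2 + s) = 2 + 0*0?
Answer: -36712/9 ≈ -4079.1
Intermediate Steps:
d(h) = 2*h*(5 + h) (d(h) = (h + h)*(h + 5) = (2*h)*(5 + h) = 2*h*(5 + h))
s = -16/9 (s = -2 + (2 + 0*0)/9 = -2 + (2 + 0)/9 = -2 + (1/9)*2 = -2 + 2/9 = -16/9 ≈ -1.7778)
b(Q, q) = -16/9
-104*(41 + b(0, d(1))) = -104*(41 - 16/9) = -104*353/9 = -36712/9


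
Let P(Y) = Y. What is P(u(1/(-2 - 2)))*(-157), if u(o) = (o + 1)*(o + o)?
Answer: 471/8 ≈ 58.875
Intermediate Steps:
u(o) = 2*o*(1 + o) (u(o) = (1 + o)*(2*o) = 2*o*(1 + o))
P(u(1/(-2 - 2)))*(-157) = (2*(1 + 1/(-2 - 2))/(-2 - 2))*(-157) = (2*(1 + 1/(-4))/(-4))*(-157) = (2*(-¼)*(1 - ¼))*(-157) = (2*(-¼)*(¾))*(-157) = -3/8*(-157) = 471/8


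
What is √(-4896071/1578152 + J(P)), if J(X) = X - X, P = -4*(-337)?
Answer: I*√1931686060198/789076 ≈ 1.7614*I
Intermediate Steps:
P = 1348
J(X) = 0
√(-4896071/1578152 + J(P)) = √(-4896071/1578152 + 0) = √(-4896071/1578152) = I*√1931686060198/789076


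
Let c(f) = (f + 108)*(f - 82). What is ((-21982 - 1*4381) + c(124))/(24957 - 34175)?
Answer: 16619/9218 ≈ 1.8029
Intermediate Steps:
c(f) = (-82 + f)*(108 + f) (c(f) = (108 + f)*(-82 + f) = (-82 + f)*(108 + f))
((-21982 - 1*4381) + c(124))/(24957 - 34175) = ((-21982 - 1*4381) + (-8856 + 124² + 26*124))/(24957 - 34175) = ((-21982 - 4381) + (-8856 + 15376 + 3224))/(-9218) = (-26363 + 9744)*(-1/9218) = -16619*(-1/9218) = 16619/9218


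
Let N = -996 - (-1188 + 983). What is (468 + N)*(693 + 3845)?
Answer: -1465774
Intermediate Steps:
N = -791 (N = -996 - 1*(-205) = -996 + 205 = -791)
(468 + N)*(693 + 3845) = (468 - 791)*(693 + 3845) = -323*4538 = -1465774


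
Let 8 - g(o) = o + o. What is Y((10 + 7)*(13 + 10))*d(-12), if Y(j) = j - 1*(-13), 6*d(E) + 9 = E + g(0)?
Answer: -2626/3 ≈ -875.33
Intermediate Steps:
g(o) = 8 - 2*o (g(o) = 8 - (o + o) = 8 - 2*o)
d(E) = -⅙ + E/6 (d(E) = -3/2 + (E + (8 - 2*0))/6 = -3/2 + (E + (8 + 0))/6 = -3/2 + (E + 8)/6 = -3/2 + (8 + E)/6 = -3/2 + (4/3 + E/6) = -⅙ + E/6)
Y(j) = 13 + j (Y(j) = j + 13 = 13 + j)
Y((10 + 7)*(13 + 10))*d(-12) = (13 + (10 + 7)*(13 + 10))*(-⅙ + (⅙)*(-12)) = (13 + 17*23)*(-⅙ - 2) = (13 + 391)*(-13/6) = 404*(-13/6) = -2626/3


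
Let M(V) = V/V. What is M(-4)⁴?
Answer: 1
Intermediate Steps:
M(V) = 1
M(-4)⁴ = 1⁴ = 1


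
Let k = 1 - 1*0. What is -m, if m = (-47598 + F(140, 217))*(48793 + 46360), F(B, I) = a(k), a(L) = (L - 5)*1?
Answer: 4529473106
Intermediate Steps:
k = 1 (k = 1 + 0 = 1)
a(L) = -5 + L (a(L) = (-5 + L)*1 = -5 + L)
F(B, I) = -4 (F(B, I) = -5 + 1 = -4)
m = -4529473106 (m = (-47598 - 4)*(48793 + 46360) = -47602*95153 = -4529473106)
-m = -1*(-4529473106) = 4529473106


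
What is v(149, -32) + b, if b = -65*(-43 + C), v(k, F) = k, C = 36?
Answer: 604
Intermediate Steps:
b = 455 (b = -65*(-43 + 36) = -65*(-7) = 455)
v(149, -32) + b = 149 + 455 = 604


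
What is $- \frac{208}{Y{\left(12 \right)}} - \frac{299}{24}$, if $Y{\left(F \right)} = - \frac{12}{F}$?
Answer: $\frac{4693}{24} \approx 195.54$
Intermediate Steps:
$- \frac{208}{Y{\left(12 \right)}} - \frac{299}{24} = - \frac{208}{\left(-12\right) \frac{1}{12}} - \frac{299}{24} = - \frac{208}{-1} - \frac{299}{24} = \left(-208\right) \left(-1\right) - \frac{299}{24} = 208 - \frac{299}{24} = \frac{4693}{24}$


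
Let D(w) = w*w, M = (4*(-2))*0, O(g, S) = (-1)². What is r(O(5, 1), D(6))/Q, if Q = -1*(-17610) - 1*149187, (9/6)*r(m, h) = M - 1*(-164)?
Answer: -328/394731 ≈ -0.00083095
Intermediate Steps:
O(g, S) = 1
M = 0 (M = -8*0 = 0)
D(w) = w²
r(m, h) = 328/3 (r(m, h) = 2*(0 - 1*(-164))/3 = 2*(0 + 164)/3 = (⅔)*164 = 328/3)
Q = -131577 (Q = 17610 - 149187 = -131577)
r(O(5, 1), D(6))/Q = (328/3)/(-131577) = (328/3)*(-1/131577) = -328/394731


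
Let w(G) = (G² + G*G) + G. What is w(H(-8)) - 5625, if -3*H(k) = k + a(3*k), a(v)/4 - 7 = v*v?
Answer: 10744355/9 ≈ 1.1938e+6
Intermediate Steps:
a(v) = 28 + 4*v² (a(v) = 28 + 4*(v*v) = 28 + 4*v²)
H(k) = -28/3 - 12*k² - k/3 (H(k) = -(k + (28 + 4*(3*k)²))/3 = -(k + (28 + 4*(9*k²)))/3 = -(k + (28 + 36*k²))/3 = -(28 + k + 36*k²)/3 = -28/3 - 12*k² - k/3)
w(G) = G + 2*G² (w(G) = (G² + G²) + G = 2*G² + G = G + 2*G²)
w(H(-8)) - 5625 = (-28/3 - 12*(-8)² - ⅓*(-8))*(1 + 2*(-28/3 - 12*(-8)² - ⅓*(-8))) - 5625 = (-28/3 - 12*64 + 8/3)*(1 + 2*(-28/3 - 12*64 + 8/3)) - 5625 = (-28/3 - 768 + 8/3)*(1 + 2*(-28/3 - 768 + 8/3)) - 5625 = -2324*(1 + 2*(-2324/3))/3 - 5625 = -2324*(1 - 4648/3)/3 - 5625 = -2324/3*(-4645/3) - 5625 = 10794980/9 - 5625 = 10744355/9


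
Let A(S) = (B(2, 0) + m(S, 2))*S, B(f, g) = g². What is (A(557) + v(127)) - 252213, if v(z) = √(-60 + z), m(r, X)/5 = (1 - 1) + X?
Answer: -246643 + √67 ≈ -2.4663e+5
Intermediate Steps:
m(r, X) = 5*X (m(r, X) = 5*((1 - 1) + X) = 5*(0 + X) = 5*X)
A(S) = 10*S (A(S) = (0² + 5*2)*S = (0 + 10)*S = 10*S)
(A(557) + v(127)) - 252213 = (10*557 + √(-60 + 127)) - 252213 = (5570 + √67) - 252213 = -246643 + √67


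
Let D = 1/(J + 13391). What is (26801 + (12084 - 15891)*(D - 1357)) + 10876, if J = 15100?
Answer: 49420259403/9497 ≈ 5.2038e+6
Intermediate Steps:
D = 1/28491 (D = 1/(15100 + 13391) = 1/28491 ≈ 3.5099e-5)
(26801 + (12084 - 15891)*(D - 1357)) + 10876 = (26801 + (12084 - 15891)*(1/28491 - 1357)) + 10876 = (26801 - 3807*(-38662286/28491)) + 10876 = (26801 + 49062440934/9497) + 10876 = 49316970031/9497 + 10876 = 49420259403/9497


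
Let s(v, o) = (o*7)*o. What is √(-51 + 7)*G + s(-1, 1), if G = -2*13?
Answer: 7 - 52*I*√11 ≈ 7.0 - 172.46*I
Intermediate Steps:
G = -26
s(v, o) = 7*o² (s(v, o) = (7*o)*o = 7*o²)
√(-51 + 7)*G + s(-1, 1) = √(-51 + 7)*(-26) + 7*1² = √(-44)*(-26) + 7*1 = (2*I*√11)*(-26) + 7 = -52*I*√11 + 7 = 7 - 52*I*√11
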